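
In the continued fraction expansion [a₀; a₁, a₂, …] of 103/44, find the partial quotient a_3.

14

103 ÷ 44 → quotient 2, remainder 15
44 ÷ 15 → quotient 2, remainder 14
15 ÷ 14 → quotient 1, remainder 1
14 ÷ 1 → quotient 14, remainder 0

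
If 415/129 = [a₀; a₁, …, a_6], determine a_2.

415 = 3·129 + 28, so a_0 = 3
129 = 4·28 + 17, so a_1 = 4
28 = 1·17 + 11, so a_2 = 1

1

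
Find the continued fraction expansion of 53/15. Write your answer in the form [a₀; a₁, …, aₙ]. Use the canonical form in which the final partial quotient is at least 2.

53 ÷ 15 → quotient 3, remainder 8
15 ÷ 8 → quotient 1, remainder 7
8 ÷ 7 → quotient 1, remainder 1
7 ÷ 1 → quotient 7, remainder 0

[3; 1, 1, 7]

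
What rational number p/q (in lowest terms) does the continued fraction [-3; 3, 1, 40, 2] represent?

Start with 2.
40 + 1/(2/1) = 40 + 1/2 = 81/2
1 + 1/(81/2) = 1 + 2/81 = 83/81
3 + 1/(83/81) = 3 + 81/83 = 330/83
-3 + 1/(330/83) = -3 + 83/330 = -907/330

-907/330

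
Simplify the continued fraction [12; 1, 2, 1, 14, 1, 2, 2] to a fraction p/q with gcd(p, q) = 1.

a_0 = 12: 12/1
a_1 = 1: 13/1
a_2 = 2: 38/3
a_3 = 1: 51/4
a_4 = 14: 752/59
a_5 = 1: 803/63
a_6 = 2: 2358/185
a_7 = 2: 5519/433

5519/433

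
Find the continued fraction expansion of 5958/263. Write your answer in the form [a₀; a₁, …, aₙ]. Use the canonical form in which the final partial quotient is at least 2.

Run the Euclidean algorithm, recording each quotient:
⌊5958/263⌋ = 22, remainder 172
⌊263/172⌋ = 1, remainder 91
⌊172/91⌋ = 1, remainder 81
⌊91/81⌋ = 1, remainder 10
⌊81/10⌋ = 8, remainder 1
⌊10/1⌋ = 10, remainder 0

[22; 1, 1, 1, 8, 10]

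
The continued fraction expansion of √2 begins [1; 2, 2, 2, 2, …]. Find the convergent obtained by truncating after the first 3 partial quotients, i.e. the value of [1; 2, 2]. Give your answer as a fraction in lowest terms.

a_0 = 1: 1/1
a_1 = 2: 3/2
a_2 = 2: 7/5

7/5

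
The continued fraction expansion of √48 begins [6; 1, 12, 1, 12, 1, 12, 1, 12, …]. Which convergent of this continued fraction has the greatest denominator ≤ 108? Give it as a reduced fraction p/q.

97/14

List convergents until the denominator exceeds the bound:
a_0 = 6: 6/1  (≤ bound)
a_1 = 1: 7/1  (≤ bound)
a_2 = 12: 90/13  (≤ bound)
a_3 = 1: 97/14  (≤ bound)
a_4 = 12: 1254/181  (> 108, stop)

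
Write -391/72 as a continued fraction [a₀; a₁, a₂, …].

[-6; 1, 1, 3, 10]

-391 = -6·72 + 41, so a_0 = -6
72 = 1·41 + 31, so a_1 = 1
41 = 1·31 + 10, so a_2 = 1
31 = 3·10 + 1, so a_3 = 3
10 = 10·1 + 0, so a_4 = 10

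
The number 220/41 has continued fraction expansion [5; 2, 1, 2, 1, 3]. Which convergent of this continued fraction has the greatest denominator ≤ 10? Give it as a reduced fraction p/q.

43/8

a_0 = 5: 5/1  (≤ bound)
a_1 = 2: 11/2  (≤ bound)
a_2 = 1: 16/3  (≤ bound)
a_3 = 2: 43/8  (≤ bound)
a_4 = 1: 59/11  (> 10, stop)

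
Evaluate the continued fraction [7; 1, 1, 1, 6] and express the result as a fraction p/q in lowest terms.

a_0 = 7: 7/1
a_1 = 1: 8/1
a_2 = 1: 15/2
a_3 = 1: 23/3
a_4 = 6: 153/20

153/20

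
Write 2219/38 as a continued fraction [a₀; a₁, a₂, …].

⌊2219/38⌋ = 58, remainder 15
⌊38/15⌋ = 2, remainder 8
⌊15/8⌋ = 1, remainder 7
⌊8/7⌋ = 1, remainder 1
⌊7/1⌋ = 7, remainder 0

[58; 2, 1, 1, 7]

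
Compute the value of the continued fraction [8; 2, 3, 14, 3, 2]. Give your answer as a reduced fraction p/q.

6019/714

Build up convergents one term at a time:
a_0 = 8: 8/1
a_1 = 2: 17/2
a_2 = 3: 59/7
a_3 = 14: 843/100
a_4 = 3: 2588/307
a_5 = 2: 6019/714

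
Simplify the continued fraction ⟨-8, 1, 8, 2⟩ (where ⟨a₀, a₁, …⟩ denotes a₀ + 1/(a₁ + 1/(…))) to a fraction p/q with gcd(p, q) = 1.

a_0 = -8: -8/1
a_1 = 1: -7/1
a_2 = 8: -64/9
a_3 = 2: -135/19

-135/19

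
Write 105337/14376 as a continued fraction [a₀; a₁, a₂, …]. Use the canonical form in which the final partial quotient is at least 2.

Apply division with remainder until the remainder is 0:
105337 ÷ 14376 → quotient 7, remainder 4705
14376 ÷ 4705 → quotient 3, remainder 261
4705 ÷ 261 → quotient 18, remainder 7
261 ÷ 7 → quotient 37, remainder 2
7 ÷ 2 → quotient 3, remainder 1
2 ÷ 1 → quotient 2, remainder 0

[7; 3, 18, 37, 3, 2]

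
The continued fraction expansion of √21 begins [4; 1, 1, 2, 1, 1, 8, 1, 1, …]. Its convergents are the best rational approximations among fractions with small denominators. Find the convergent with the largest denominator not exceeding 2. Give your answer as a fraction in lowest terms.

9/2

List convergents until the denominator exceeds the bound:
a_0 = 4: 4/1  (≤ bound)
a_1 = 1: 5/1  (≤ bound)
a_2 = 1: 9/2  (≤ bound)
a_3 = 2: 23/5  (> 2, stop)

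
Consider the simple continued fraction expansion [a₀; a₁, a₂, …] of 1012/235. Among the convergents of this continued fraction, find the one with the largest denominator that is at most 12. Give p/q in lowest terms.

43/10

a_0 = 4: 4/1  (≤ bound)
a_1 = 3: 13/3  (≤ bound)
a_2 = 3: 43/10  (≤ bound)
a_3 = 1: 56/13  (> 12, stop)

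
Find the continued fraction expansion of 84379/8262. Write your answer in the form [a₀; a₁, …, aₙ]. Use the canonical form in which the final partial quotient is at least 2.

[10; 4, 1, 2, 3, 3, 53]

84379 = 10·8262 + 1759, so a_0 = 10
8262 = 4·1759 + 1226, so a_1 = 4
1759 = 1·1226 + 533, so a_2 = 1
1226 = 2·533 + 160, so a_3 = 2
533 = 3·160 + 53, so a_4 = 3
160 = 3·53 + 1, so a_5 = 3
53 = 53·1 + 0, so a_6 = 53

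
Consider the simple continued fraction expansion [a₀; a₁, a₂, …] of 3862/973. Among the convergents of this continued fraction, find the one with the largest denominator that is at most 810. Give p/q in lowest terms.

901/227

a_0 = 3: 3/1  (≤ bound)
a_1 = 1: 4/1  (≤ bound)
a_2 = 31: 127/32  (≤ bound)
a_3 = 2: 258/65  (≤ bound)
a_4 = 3: 901/227  (≤ bound)
a_5 = 4: 3862/973  (> 810, stop)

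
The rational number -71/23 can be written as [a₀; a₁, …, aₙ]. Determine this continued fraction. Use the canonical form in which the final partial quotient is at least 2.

[-4; 1, 10, 2]

-71 ÷ 23 → quotient -4, remainder 21
23 ÷ 21 → quotient 1, remainder 2
21 ÷ 2 → quotient 10, remainder 1
2 ÷ 1 → quotient 2, remainder 0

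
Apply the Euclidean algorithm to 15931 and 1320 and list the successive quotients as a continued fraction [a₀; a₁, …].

Repeatedly divide and take the remainder:
⌊15931/1320⌋ = 12, remainder 91
⌊1320/91⌋ = 14, remainder 46
⌊91/46⌋ = 1, remainder 45
⌊46/45⌋ = 1, remainder 1
⌊45/1⌋ = 45, remainder 0

[12; 14, 1, 1, 45]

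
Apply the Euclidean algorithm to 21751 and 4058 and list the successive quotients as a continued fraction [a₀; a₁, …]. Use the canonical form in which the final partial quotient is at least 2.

[5; 2, 1, 3, 2, 53, 1, 2]

21751 ÷ 4058 → quotient 5, remainder 1461
4058 ÷ 1461 → quotient 2, remainder 1136
1461 ÷ 1136 → quotient 1, remainder 325
1136 ÷ 325 → quotient 3, remainder 161
325 ÷ 161 → quotient 2, remainder 3
161 ÷ 3 → quotient 53, remainder 2
3 ÷ 2 → quotient 1, remainder 1
2 ÷ 1 → quotient 2, remainder 0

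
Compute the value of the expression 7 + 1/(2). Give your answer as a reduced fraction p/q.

Compute successive convergents:
a_0 = 7: 7/1
a_1 = 2: 15/2

15/2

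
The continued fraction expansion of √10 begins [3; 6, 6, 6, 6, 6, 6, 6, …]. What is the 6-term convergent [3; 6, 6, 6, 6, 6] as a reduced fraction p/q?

Build up convergents one term at a time:
a_0 = 3: 3/1
a_1 = 6: 19/6
a_2 = 6: 117/37
a_3 = 6: 721/228
a_4 = 6: 4443/1405
a_5 = 6: 27379/8658

27379/8658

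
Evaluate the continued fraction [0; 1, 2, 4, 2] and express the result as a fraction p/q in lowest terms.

Start with 2.
4 + 1/(2/1) = 4 + 1/2 = 9/2
2 + 1/(9/2) = 2 + 2/9 = 20/9
1 + 1/(20/9) = 1 + 9/20 = 29/20
0 + 1/(29/20) = 0 + 20/29 = 20/29

20/29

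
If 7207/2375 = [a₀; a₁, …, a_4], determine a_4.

⌊7207/2375⌋ = 3, remainder 82
⌊2375/82⌋ = 28, remainder 79
⌊82/79⌋ = 1, remainder 3
⌊79/3⌋ = 26, remainder 1
⌊3/1⌋ = 3, remainder 0

3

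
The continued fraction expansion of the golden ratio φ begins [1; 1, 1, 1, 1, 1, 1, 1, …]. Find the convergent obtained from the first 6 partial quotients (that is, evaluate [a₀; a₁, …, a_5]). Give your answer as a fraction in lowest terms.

a_0 = 1: 1/1
a_1 = 1: 2/1
a_2 = 1: 3/2
a_3 = 1: 5/3
a_4 = 1: 8/5
a_5 = 1: 13/8

13/8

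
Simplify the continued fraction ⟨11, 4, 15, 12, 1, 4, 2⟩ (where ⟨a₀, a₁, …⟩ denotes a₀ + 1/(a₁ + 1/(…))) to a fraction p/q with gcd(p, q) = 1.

Start with 2.
4 + 1/(2/1) = 4 + 1/2 = 9/2
1 + 1/(9/2) = 1 + 2/9 = 11/9
12 + 1/(11/9) = 12 + 9/11 = 141/11
15 + 1/(141/11) = 15 + 11/141 = 2126/141
4 + 1/(2126/141) = 4 + 141/2126 = 8645/2126
11 + 1/(8645/2126) = 11 + 2126/8645 = 97221/8645

97221/8645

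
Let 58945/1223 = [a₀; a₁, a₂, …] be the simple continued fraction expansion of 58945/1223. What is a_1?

58945 ÷ 1223 → quotient 48, remainder 241
1223 ÷ 241 → quotient 5, remainder 18

5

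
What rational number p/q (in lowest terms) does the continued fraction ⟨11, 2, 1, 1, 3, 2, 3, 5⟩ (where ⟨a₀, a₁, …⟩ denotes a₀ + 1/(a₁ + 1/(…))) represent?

8497/746

Collapse the nested fraction from the inside out:
Start with 5.
3 + 1/(5/1) = 3 + 1/5 = 16/5
2 + 1/(16/5) = 2 + 5/16 = 37/16
3 + 1/(37/16) = 3 + 16/37 = 127/37
1 + 1/(127/37) = 1 + 37/127 = 164/127
1 + 1/(164/127) = 1 + 127/164 = 291/164
2 + 1/(291/164) = 2 + 164/291 = 746/291
11 + 1/(746/291) = 11 + 291/746 = 8497/746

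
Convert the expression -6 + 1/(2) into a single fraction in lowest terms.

-11/2

a_0 = -6: -6/1
a_1 = 2: -11/2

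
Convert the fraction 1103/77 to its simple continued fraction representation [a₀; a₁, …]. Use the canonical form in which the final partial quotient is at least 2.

[14; 3, 12, 2]

1103 = 14·77 + 25, so a_0 = 14
77 = 3·25 + 2, so a_1 = 3
25 = 12·2 + 1, so a_2 = 12
2 = 2·1 + 0, so a_3 = 2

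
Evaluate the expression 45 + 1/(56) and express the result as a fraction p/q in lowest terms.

Start with 56.
45 + 1/(56/1) = 45 + 1/56 = 2521/56

2521/56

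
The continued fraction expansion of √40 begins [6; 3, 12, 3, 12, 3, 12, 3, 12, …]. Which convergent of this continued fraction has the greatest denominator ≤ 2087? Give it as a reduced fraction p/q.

List convergents until the denominator exceeds the bound:
a_0 = 6: 6/1  (≤ bound)
a_1 = 3: 19/3  (≤ bound)
a_2 = 12: 234/37  (≤ bound)
a_3 = 3: 721/114  (≤ bound)
a_4 = 12: 8886/1405  (≤ bound)
a_5 = 3: 27379/4329  (> 2087, stop)

8886/1405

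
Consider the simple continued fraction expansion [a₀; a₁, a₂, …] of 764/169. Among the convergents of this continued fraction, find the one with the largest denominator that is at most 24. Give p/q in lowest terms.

104/23

a_0 = 4: 4/1  (≤ bound)
a_1 = 1: 5/1  (≤ bound)
a_2 = 1: 9/2  (≤ bound)
a_3 = 11: 104/23  (≤ bound)
a_4 = 1: 113/25  (> 24, stop)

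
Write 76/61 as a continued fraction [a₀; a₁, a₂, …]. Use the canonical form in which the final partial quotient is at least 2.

Apply division with remainder until the remainder is 0:
76 ÷ 61 → quotient 1, remainder 15
61 ÷ 15 → quotient 4, remainder 1
15 ÷ 1 → quotient 15, remainder 0

[1; 4, 15]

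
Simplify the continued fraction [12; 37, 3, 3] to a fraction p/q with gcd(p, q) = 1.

4486/373

Compute successive convergents:
a_0 = 12: 12/1
a_1 = 37: 445/37
a_2 = 3: 1347/112
a_3 = 3: 4486/373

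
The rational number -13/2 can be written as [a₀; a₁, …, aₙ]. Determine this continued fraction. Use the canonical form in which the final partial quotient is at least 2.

⌊-13/2⌋ = -7, remainder 1
⌊2/1⌋ = 2, remainder 0

[-7; 2]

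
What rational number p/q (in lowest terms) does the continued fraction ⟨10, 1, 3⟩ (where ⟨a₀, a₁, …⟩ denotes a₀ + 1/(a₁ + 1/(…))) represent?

Start with 3.
1 + 1/(3/1) = 1 + 1/3 = 4/3
10 + 1/(4/3) = 10 + 3/4 = 43/4

43/4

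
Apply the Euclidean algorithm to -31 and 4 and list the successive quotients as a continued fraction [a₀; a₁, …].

[-8; 4]

-31 = -8·4 + 1, so a_0 = -8
4 = 4·1 + 0, so a_1 = 4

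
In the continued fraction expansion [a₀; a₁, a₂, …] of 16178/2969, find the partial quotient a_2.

Run the Euclidean algorithm, recording each quotient:
16178 = 5·2969 + 1333, so a_0 = 5
2969 = 2·1333 + 303, so a_1 = 2
1333 = 4·303 + 121, so a_2 = 4

4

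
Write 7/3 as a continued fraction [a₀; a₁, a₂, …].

[2; 3]

Repeatedly divide and take the remainder:
⌊7/3⌋ = 2, remainder 1
⌊3/1⌋ = 3, remainder 0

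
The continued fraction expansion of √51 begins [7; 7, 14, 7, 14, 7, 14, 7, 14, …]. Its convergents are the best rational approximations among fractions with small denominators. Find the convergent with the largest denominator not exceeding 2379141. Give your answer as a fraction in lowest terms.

7068593/989801

List convergents until the denominator exceeds the bound:
a_0 = 7: 7/1  (≤ bound)
a_1 = 7: 50/7  (≤ bound)
a_2 = 14: 707/99  (≤ bound)
a_3 = 7: 4999/700  (≤ bound)
a_4 = 14: 70693/9899  (≤ bound)
a_5 = 7: 499850/69993  (≤ bound)
a_6 = 14: 7068593/989801  (≤ bound)
a_7 = 7: 49980001/6998600  (> 2379141, stop)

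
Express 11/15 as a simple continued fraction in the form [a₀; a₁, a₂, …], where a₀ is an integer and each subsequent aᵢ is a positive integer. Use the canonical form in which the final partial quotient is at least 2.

[0; 1, 2, 1, 3]

11 ÷ 15 → quotient 0, remainder 11
15 ÷ 11 → quotient 1, remainder 4
11 ÷ 4 → quotient 2, remainder 3
4 ÷ 3 → quotient 1, remainder 1
3 ÷ 1 → quotient 3, remainder 0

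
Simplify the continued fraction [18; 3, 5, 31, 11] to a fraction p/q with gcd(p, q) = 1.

100811/5505

a_0 = 18: 18/1
a_1 = 3: 55/3
a_2 = 5: 293/16
a_3 = 31: 9138/499
a_4 = 11: 100811/5505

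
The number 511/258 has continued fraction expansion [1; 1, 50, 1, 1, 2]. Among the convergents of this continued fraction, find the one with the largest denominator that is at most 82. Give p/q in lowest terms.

a_0 = 1: 1/1  (≤ bound)
a_1 = 1: 2/1  (≤ bound)
a_2 = 50: 101/51  (≤ bound)
a_3 = 1: 103/52  (≤ bound)
a_4 = 1: 204/103  (> 82, stop)

103/52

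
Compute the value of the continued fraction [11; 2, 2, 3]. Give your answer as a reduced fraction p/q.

a_0 = 11: 11/1
a_1 = 2: 23/2
a_2 = 2: 57/5
a_3 = 3: 194/17

194/17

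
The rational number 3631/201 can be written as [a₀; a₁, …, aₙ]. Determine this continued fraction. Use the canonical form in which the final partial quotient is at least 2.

Repeatedly divide and take the remainder:
3631 ÷ 201 → quotient 18, remainder 13
201 ÷ 13 → quotient 15, remainder 6
13 ÷ 6 → quotient 2, remainder 1
6 ÷ 1 → quotient 6, remainder 0

[18; 15, 2, 6]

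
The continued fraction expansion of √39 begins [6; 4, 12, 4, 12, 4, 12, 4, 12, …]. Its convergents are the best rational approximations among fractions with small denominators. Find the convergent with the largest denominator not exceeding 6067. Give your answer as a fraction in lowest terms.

a_0 = 6: 6/1  (≤ bound)
a_1 = 4: 25/4  (≤ bound)
a_2 = 12: 306/49  (≤ bound)
a_3 = 4: 1249/200  (≤ bound)
a_4 = 12: 15294/2449  (≤ bound)
a_5 = 4: 62425/9996  (> 6067, stop)

15294/2449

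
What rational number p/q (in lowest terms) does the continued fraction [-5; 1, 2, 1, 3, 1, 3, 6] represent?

Starting at the tail and folding back:
Start with 6.
3 + 1/(6/1) = 3 + 1/6 = 19/6
1 + 1/(19/6) = 1 + 6/19 = 25/19
3 + 1/(25/19) = 3 + 19/25 = 94/25
1 + 1/(94/25) = 1 + 25/94 = 119/94
2 + 1/(119/94) = 2 + 94/119 = 332/119
1 + 1/(332/119) = 1 + 119/332 = 451/332
-5 + 1/(451/332) = -5 + 332/451 = -1923/451

-1923/451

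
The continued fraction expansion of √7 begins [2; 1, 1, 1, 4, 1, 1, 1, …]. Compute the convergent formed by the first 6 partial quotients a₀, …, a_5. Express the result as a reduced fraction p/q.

45/17

Use the convergent recurrence hₖ = aₖ·hₖ₋₁ + hₖ₋₂ (and likewise for the denominators kₖ):
a_0 = 2: 2/1
a_1 = 1: 3/1
a_2 = 1: 5/2
a_3 = 1: 8/3
a_4 = 4: 37/14
a_5 = 1: 45/17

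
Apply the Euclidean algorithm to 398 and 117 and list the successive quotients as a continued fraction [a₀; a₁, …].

[3; 2, 2, 23]

Run the Euclidean algorithm, recording each quotient:
398 ÷ 117 → quotient 3, remainder 47
117 ÷ 47 → quotient 2, remainder 23
47 ÷ 23 → quotient 2, remainder 1
23 ÷ 1 → quotient 23, remainder 0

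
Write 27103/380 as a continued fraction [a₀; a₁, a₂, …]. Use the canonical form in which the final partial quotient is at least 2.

[71; 3, 11, 5, 2]

Repeatedly divide and take the remainder:
27103 ÷ 380 → quotient 71, remainder 123
380 ÷ 123 → quotient 3, remainder 11
123 ÷ 11 → quotient 11, remainder 2
11 ÷ 2 → quotient 5, remainder 1
2 ÷ 1 → quotient 2, remainder 0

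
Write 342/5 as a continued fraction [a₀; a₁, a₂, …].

[68; 2, 2]

Run the Euclidean algorithm, recording each quotient:
342 = 68·5 + 2, so a_0 = 68
5 = 2·2 + 1, so a_1 = 2
2 = 2·1 + 0, so a_2 = 2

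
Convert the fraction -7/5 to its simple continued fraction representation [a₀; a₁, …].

[-2; 1, 1, 2]

Run the Euclidean algorithm, recording each quotient:
-7 ÷ 5 → quotient -2, remainder 3
5 ÷ 3 → quotient 1, remainder 2
3 ÷ 2 → quotient 1, remainder 1
2 ÷ 1 → quotient 2, remainder 0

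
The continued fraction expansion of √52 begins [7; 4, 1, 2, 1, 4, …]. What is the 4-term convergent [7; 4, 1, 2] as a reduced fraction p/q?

Use the convergent recurrence hₖ = aₖ·hₖ₋₁ + hₖ₋₂ (and likewise for the denominators kₖ):
a_0 = 7: 7/1
a_1 = 4: 29/4
a_2 = 1: 36/5
a_3 = 2: 101/14

101/14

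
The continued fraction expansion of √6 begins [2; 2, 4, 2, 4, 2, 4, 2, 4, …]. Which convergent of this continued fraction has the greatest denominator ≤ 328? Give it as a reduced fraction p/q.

485/198

a_0 = 2: 2/1  (≤ bound)
a_1 = 2: 5/2  (≤ bound)
a_2 = 4: 22/9  (≤ bound)
a_3 = 2: 49/20  (≤ bound)
a_4 = 4: 218/89  (≤ bound)
a_5 = 2: 485/198  (≤ bound)
a_6 = 4: 2158/881  (> 328, stop)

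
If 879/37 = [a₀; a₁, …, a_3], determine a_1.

1

Apply division with remainder until the remainder is 0:
879 = 23·37 + 28, so a_0 = 23
37 = 1·28 + 9, so a_1 = 1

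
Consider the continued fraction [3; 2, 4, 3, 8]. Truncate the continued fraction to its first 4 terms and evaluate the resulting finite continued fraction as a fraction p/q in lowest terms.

100/29

Start with 3.
4 + 1/(3/1) = 4 + 1/3 = 13/3
2 + 1/(13/3) = 2 + 3/13 = 29/13
3 + 1/(29/13) = 3 + 13/29 = 100/29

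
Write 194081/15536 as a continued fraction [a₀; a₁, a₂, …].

[12; 2, 32, 7, 4, 1, 2, 2]

Repeatedly divide and take the remainder:
⌊194081/15536⌋ = 12, remainder 7649
⌊15536/7649⌋ = 2, remainder 238
⌊7649/238⌋ = 32, remainder 33
⌊238/33⌋ = 7, remainder 7
⌊33/7⌋ = 4, remainder 5
⌊7/5⌋ = 1, remainder 2
⌊5/2⌋ = 2, remainder 1
⌊2/1⌋ = 2, remainder 0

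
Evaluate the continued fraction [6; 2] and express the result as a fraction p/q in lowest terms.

a_0 = 6: 6/1
a_1 = 2: 13/2

13/2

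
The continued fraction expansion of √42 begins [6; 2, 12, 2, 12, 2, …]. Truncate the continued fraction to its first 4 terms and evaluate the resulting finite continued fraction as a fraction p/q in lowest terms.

Start with 2.
12 + 1/(2/1) = 12 + 1/2 = 25/2
2 + 1/(25/2) = 2 + 2/25 = 52/25
6 + 1/(52/25) = 6 + 25/52 = 337/52

337/52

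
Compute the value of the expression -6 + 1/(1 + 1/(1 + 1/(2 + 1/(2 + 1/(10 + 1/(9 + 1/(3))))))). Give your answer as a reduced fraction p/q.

Start with 3.
9 + 1/(3/1) = 9 + 1/3 = 28/3
10 + 1/(28/3) = 10 + 3/28 = 283/28
2 + 1/(283/28) = 2 + 28/283 = 594/283
2 + 1/(594/283) = 2 + 283/594 = 1471/594
1 + 1/(1471/594) = 1 + 594/1471 = 2065/1471
1 + 1/(2065/1471) = 1 + 1471/2065 = 3536/2065
-6 + 1/(3536/2065) = -6 + 2065/3536 = -19151/3536

-19151/3536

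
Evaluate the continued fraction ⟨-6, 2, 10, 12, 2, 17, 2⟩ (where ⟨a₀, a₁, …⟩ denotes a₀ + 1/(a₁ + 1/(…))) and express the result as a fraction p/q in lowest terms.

Build up convergents one term at a time:
a_0 = -6: -6/1
a_1 = 2: -11/2
a_2 = 10: -116/21
a_3 = 12: -1403/254
a_4 = 2: -2922/529
a_5 = 17: -51077/9247
a_6 = 2: -105076/19023

-105076/19023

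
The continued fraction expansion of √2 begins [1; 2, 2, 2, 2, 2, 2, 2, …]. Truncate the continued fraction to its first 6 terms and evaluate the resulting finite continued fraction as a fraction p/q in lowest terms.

Start with 2.
2 + 1/(2/1) = 2 + 1/2 = 5/2
2 + 1/(5/2) = 2 + 2/5 = 12/5
2 + 1/(12/5) = 2 + 5/12 = 29/12
2 + 1/(29/12) = 2 + 12/29 = 70/29
1 + 1/(70/29) = 1 + 29/70 = 99/70

99/70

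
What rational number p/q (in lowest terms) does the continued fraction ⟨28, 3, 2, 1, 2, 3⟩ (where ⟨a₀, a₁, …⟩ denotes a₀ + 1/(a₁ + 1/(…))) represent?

Start with 3.
2 + 1/(3/1) = 2 + 1/3 = 7/3
1 + 1/(7/3) = 1 + 3/7 = 10/7
2 + 1/(10/7) = 2 + 7/10 = 27/10
3 + 1/(27/10) = 3 + 10/27 = 91/27
28 + 1/(91/27) = 28 + 27/91 = 2575/91

2575/91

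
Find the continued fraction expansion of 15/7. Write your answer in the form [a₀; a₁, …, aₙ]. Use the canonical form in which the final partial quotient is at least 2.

Apply division with remainder until the remainder is 0:
⌊15/7⌋ = 2, remainder 1
⌊7/1⌋ = 7, remainder 0

[2; 7]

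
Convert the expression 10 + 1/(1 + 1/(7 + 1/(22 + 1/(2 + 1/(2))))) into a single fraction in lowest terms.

9799/901

a_0 = 10: 10/1
a_1 = 1: 11/1
a_2 = 7: 87/8
a_3 = 22: 1925/177
a_4 = 2: 3937/362
a_5 = 2: 9799/901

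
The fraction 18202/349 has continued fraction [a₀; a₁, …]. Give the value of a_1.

Apply division with remainder until the remainder is 0:
⌊18202/349⌋ = 52, remainder 54
⌊349/54⌋ = 6, remainder 25

6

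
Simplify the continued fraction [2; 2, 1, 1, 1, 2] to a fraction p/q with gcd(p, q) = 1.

50/21

Build up convergents one term at a time:
a_0 = 2: 2/1
a_1 = 2: 5/2
a_2 = 1: 7/3
a_3 = 1: 12/5
a_4 = 1: 19/8
a_5 = 2: 50/21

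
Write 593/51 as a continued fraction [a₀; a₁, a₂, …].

[11; 1, 1, 1, 2, 6]

593 = 11·51 + 32, so a_0 = 11
51 = 1·32 + 19, so a_1 = 1
32 = 1·19 + 13, so a_2 = 1
19 = 1·13 + 6, so a_3 = 1
13 = 2·6 + 1, so a_4 = 2
6 = 6·1 + 0, so a_5 = 6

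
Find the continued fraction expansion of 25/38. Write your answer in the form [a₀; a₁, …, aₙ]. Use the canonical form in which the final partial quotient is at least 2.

[0; 1, 1, 1, 12]

Repeatedly divide and take the remainder:
25 ÷ 38 → quotient 0, remainder 25
38 ÷ 25 → quotient 1, remainder 13
25 ÷ 13 → quotient 1, remainder 12
13 ÷ 12 → quotient 1, remainder 1
12 ÷ 1 → quotient 12, remainder 0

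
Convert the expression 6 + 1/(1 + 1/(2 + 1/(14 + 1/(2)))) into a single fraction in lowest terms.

594/89

Use the convergent recurrence hₖ = aₖ·hₖ₋₁ + hₖ₋₂ (and likewise for the denominators kₖ):
a_0 = 6: 6/1
a_1 = 1: 7/1
a_2 = 2: 20/3
a_3 = 14: 287/43
a_4 = 2: 594/89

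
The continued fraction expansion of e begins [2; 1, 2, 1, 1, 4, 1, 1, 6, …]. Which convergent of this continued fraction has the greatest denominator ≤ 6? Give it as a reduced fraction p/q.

a_0 = 2: 2/1  (≤ bound)
a_1 = 1: 3/1  (≤ bound)
a_2 = 2: 8/3  (≤ bound)
a_3 = 1: 11/4  (≤ bound)
a_4 = 1: 19/7  (> 6, stop)

11/4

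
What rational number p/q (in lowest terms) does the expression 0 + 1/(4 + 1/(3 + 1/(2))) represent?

7/30

Work from the innermost term outward:
Start with 2.
3 + 1/(2/1) = 3 + 1/2 = 7/2
4 + 1/(7/2) = 4 + 2/7 = 30/7
0 + 1/(30/7) = 0 + 7/30 = 7/30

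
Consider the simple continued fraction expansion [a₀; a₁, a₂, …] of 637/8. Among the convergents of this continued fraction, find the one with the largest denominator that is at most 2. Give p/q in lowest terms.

a_0 = 79: 79/1  (≤ bound)
a_1 = 1: 80/1  (≤ bound)
a_2 = 1: 159/2  (≤ bound)
a_3 = 1: 239/3  (> 2, stop)

159/2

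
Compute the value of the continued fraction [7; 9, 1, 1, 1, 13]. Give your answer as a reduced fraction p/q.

a_0 = 7: 7/1
a_1 = 9: 64/9
a_2 = 1: 71/10
a_3 = 1: 135/19
a_4 = 1: 206/29
a_5 = 13: 2813/396

2813/396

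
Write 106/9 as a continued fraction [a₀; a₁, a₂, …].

[11; 1, 3, 2]

106 ÷ 9 → quotient 11, remainder 7
9 ÷ 7 → quotient 1, remainder 2
7 ÷ 2 → quotient 3, remainder 1
2 ÷ 1 → quotient 2, remainder 0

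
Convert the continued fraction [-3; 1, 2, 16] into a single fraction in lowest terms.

-114/49

a_0 = -3: -3/1
a_1 = 1: -2/1
a_2 = 2: -7/3
a_3 = 16: -114/49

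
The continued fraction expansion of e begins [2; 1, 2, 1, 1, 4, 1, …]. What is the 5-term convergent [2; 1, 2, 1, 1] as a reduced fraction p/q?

19/7

Starting at the tail and folding back:
Start with 1.
1 + 1/(1/1) = 1 + 1/1 = 2/1
2 + 1/(2/1) = 2 + 1/2 = 5/2
1 + 1/(5/2) = 1 + 2/5 = 7/5
2 + 1/(7/5) = 2 + 5/7 = 19/7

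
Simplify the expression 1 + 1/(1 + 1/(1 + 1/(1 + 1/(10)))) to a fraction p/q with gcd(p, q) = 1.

Start with 10.
1 + 1/(10/1) = 1 + 1/10 = 11/10
1 + 1/(11/10) = 1 + 10/11 = 21/11
1 + 1/(21/11) = 1 + 11/21 = 32/21
1 + 1/(32/21) = 1 + 21/32 = 53/32

53/32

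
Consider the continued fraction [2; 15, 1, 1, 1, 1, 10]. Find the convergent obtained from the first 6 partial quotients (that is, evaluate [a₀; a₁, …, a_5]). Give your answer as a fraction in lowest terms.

161/78

Start with 1.
1 + 1/(1/1) = 1 + 1/1 = 2/1
1 + 1/(2/1) = 1 + 1/2 = 3/2
1 + 1/(3/2) = 1 + 2/3 = 5/3
15 + 1/(5/3) = 15 + 3/5 = 78/5
2 + 1/(78/5) = 2 + 5/78 = 161/78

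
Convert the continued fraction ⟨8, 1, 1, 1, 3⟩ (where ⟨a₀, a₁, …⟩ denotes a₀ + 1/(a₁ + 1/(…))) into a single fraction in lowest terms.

95/11

Start with 3.
1 + 1/(3/1) = 1 + 1/3 = 4/3
1 + 1/(4/3) = 1 + 3/4 = 7/4
1 + 1/(7/4) = 1 + 4/7 = 11/7
8 + 1/(11/7) = 8 + 7/11 = 95/11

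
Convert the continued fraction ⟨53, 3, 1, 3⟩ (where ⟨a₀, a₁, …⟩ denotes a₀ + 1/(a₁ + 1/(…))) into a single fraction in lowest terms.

a_0 = 53: 53/1
a_1 = 3: 160/3
a_2 = 1: 213/4
a_3 = 3: 799/15

799/15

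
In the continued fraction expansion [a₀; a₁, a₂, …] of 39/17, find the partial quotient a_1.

3

39 ÷ 17 → quotient 2, remainder 5
17 ÷ 5 → quotient 3, remainder 2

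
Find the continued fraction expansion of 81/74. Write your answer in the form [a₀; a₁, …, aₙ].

⌊81/74⌋ = 1, remainder 7
⌊74/7⌋ = 10, remainder 4
⌊7/4⌋ = 1, remainder 3
⌊4/3⌋ = 1, remainder 1
⌊3/1⌋ = 3, remainder 0

[1; 10, 1, 1, 3]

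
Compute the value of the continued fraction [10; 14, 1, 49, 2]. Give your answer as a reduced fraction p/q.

Use the convergent recurrence hₖ = aₖ·hₖ₋₁ + hₖ₋₂ (and likewise for the denominators kₖ):
a_0 = 10: 10/1
a_1 = 14: 141/14
a_2 = 1: 151/15
a_3 = 49: 7540/749
a_4 = 2: 15231/1513

15231/1513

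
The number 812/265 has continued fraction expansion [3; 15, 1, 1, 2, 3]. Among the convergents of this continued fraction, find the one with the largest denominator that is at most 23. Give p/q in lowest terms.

List convergents until the denominator exceeds the bound:
a_0 = 3: 3/1  (≤ bound)
a_1 = 15: 46/15  (≤ bound)
a_2 = 1: 49/16  (≤ bound)
a_3 = 1: 95/31  (> 23, stop)

49/16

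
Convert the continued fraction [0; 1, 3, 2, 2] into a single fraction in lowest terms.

Start with 2.
2 + 1/(2/1) = 2 + 1/2 = 5/2
3 + 1/(5/2) = 3 + 2/5 = 17/5
1 + 1/(17/5) = 1 + 5/17 = 22/17
0 + 1/(22/17) = 0 + 17/22 = 17/22

17/22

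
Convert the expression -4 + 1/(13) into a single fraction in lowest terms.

-51/13

a_0 = -4: -4/1
a_1 = 13: -51/13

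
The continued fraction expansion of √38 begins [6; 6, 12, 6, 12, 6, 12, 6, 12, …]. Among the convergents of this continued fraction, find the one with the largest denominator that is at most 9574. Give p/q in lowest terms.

List convergents until the denominator exceeds the bound:
a_0 = 6: 6/1  (≤ bound)
a_1 = 6: 37/6  (≤ bound)
a_2 = 12: 450/73  (≤ bound)
a_3 = 6: 2737/444  (≤ bound)
a_4 = 12: 33294/5401  (≤ bound)
a_5 = 6: 202501/32850  (> 9574, stop)

33294/5401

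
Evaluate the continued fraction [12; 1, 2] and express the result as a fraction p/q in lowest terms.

38/3

Start with 2.
1 + 1/(2/1) = 1 + 1/2 = 3/2
12 + 1/(3/2) = 12 + 2/3 = 38/3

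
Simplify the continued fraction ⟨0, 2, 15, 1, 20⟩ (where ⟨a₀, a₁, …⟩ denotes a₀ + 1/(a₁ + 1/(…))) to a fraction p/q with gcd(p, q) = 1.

335/691

a_0 = 0: 0/1
a_1 = 2: 1/2
a_2 = 15: 15/31
a_3 = 1: 16/33
a_4 = 20: 335/691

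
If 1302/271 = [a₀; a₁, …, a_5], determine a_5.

5

Repeatedly divide and take the remainder:
1302 ÷ 271 → quotient 4, remainder 218
271 ÷ 218 → quotient 1, remainder 53
218 ÷ 53 → quotient 4, remainder 6
53 ÷ 6 → quotient 8, remainder 5
6 ÷ 5 → quotient 1, remainder 1
5 ÷ 1 → quotient 5, remainder 0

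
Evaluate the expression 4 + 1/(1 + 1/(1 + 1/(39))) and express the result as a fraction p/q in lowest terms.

Starting at the tail and folding back:
Start with 39.
1 + 1/(39/1) = 1 + 1/39 = 40/39
1 + 1/(40/39) = 1 + 39/40 = 79/40
4 + 1/(79/40) = 4 + 40/79 = 356/79

356/79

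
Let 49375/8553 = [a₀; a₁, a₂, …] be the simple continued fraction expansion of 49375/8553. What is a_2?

49375 = 5·8553 + 6610, so a_0 = 5
8553 = 1·6610 + 1943, so a_1 = 1
6610 = 3·1943 + 781, so a_2 = 3

3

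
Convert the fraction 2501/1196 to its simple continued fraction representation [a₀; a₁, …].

[2; 10, 1, 35, 3]

2501 = 2·1196 + 109, so a_0 = 2
1196 = 10·109 + 106, so a_1 = 10
109 = 1·106 + 3, so a_2 = 1
106 = 35·3 + 1, so a_3 = 35
3 = 3·1 + 0, so a_4 = 3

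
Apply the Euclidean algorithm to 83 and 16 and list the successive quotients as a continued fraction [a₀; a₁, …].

83 = 5·16 + 3, so a_0 = 5
16 = 5·3 + 1, so a_1 = 5
3 = 3·1 + 0, so a_2 = 3

[5; 5, 3]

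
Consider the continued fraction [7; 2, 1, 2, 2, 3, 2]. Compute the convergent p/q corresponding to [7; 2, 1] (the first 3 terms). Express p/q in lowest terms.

Start with 1.
2 + 1/(1/1) = 2 + 1/1 = 3/1
7 + 1/(3/1) = 7 + 1/3 = 22/3

22/3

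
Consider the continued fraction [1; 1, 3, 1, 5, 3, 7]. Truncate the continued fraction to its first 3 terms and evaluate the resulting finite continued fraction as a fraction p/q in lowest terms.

Compute successive convergents:
a_0 = 1: 1/1
a_1 = 1: 2/1
a_2 = 3: 7/4

7/4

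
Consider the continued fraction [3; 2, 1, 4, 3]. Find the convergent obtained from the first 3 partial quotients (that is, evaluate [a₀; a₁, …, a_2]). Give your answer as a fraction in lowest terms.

10/3

Build up convergents one term at a time:
a_0 = 3: 3/1
a_1 = 2: 7/2
a_2 = 1: 10/3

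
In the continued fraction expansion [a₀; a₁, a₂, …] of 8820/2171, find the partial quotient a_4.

8820 = 4·2171 + 136, so a_0 = 4
2171 = 15·136 + 131, so a_1 = 15
136 = 1·131 + 5, so a_2 = 1
131 = 26·5 + 1, so a_3 = 26
5 = 5·1 + 0, so a_4 = 5

5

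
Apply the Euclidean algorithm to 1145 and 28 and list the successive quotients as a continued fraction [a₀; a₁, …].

[40; 1, 8, 3]

1145 = 40·28 + 25, so a_0 = 40
28 = 1·25 + 3, so a_1 = 1
25 = 8·3 + 1, so a_2 = 8
3 = 3·1 + 0, so a_3 = 3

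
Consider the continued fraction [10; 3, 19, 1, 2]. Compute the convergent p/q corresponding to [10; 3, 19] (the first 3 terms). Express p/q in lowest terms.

Collapse the nested fraction from the inside out:
Start with 19.
3 + 1/(19/1) = 3 + 1/19 = 58/19
10 + 1/(58/19) = 10 + 19/58 = 599/58

599/58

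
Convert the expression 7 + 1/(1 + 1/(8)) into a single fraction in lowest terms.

71/9

Starting at the tail and folding back:
Start with 8.
1 + 1/(8/1) = 1 + 1/8 = 9/8
7 + 1/(9/8) = 7 + 8/9 = 71/9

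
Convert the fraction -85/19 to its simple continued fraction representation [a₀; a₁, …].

⌊-85/19⌋ = -5, remainder 10
⌊19/10⌋ = 1, remainder 9
⌊10/9⌋ = 1, remainder 1
⌊9/1⌋ = 9, remainder 0

[-5; 1, 1, 9]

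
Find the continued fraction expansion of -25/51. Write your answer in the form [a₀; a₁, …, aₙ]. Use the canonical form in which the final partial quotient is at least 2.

Apply division with remainder until the remainder is 0:
⌊-25/51⌋ = -1, remainder 26
⌊51/26⌋ = 1, remainder 25
⌊26/25⌋ = 1, remainder 1
⌊25/1⌋ = 25, remainder 0

[-1; 1, 1, 25]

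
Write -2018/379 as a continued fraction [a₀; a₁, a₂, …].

-2018 = -6·379 + 256, so a_0 = -6
379 = 1·256 + 123, so a_1 = 1
256 = 2·123 + 10, so a_2 = 2
123 = 12·10 + 3, so a_3 = 12
10 = 3·3 + 1, so a_4 = 3
3 = 3·1 + 0, so a_5 = 3

[-6; 1, 2, 12, 3, 3]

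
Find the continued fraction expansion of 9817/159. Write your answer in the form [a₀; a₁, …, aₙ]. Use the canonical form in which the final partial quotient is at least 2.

Run the Euclidean algorithm, recording each quotient:
⌊9817/159⌋ = 61, remainder 118
⌊159/118⌋ = 1, remainder 41
⌊118/41⌋ = 2, remainder 36
⌊41/36⌋ = 1, remainder 5
⌊36/5⌋ = 7, remainder 1
⌊5/1⌋ = 5, remainder 0

[61; 1, 2, 1, 7, 5]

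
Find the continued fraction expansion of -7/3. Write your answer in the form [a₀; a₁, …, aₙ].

[-3; 1, 2]

Apply division with remainder until the remainder is 0:
-7 = -3·3 + 2, so a_0 = -3
3 = 1·2 + 1, so a_1 = 1
2 = 2·1 + 0, so a_2 = 2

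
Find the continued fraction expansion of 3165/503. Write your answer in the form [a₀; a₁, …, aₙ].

Repeatedly divide and take the remainder:
3165 ÷ 503 → quotient 6, remainder 147
503 ÷ 147 → quotient 3, remainder 62
147 ÷ 62 → quotient 2, remainder 23
62 ÷ 23 → quotient 2, remainder 16
23 ÷ 16 → quotient 1, remainder 7
16 ÷ 7 → quotient 2, remainder 2
7 ÷ 2 → quotient 3, remainder 1
2 ÷ 1 → quotient 2, remainder 0

[6; 3, 2, 2, 1, 2, 3, 2]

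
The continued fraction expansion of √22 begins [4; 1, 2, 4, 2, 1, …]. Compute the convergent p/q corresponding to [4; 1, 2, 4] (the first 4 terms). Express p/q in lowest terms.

61/13

a_0 = 4: 4/1
a_1 = 1: 5/1
a_2 = 2: 14/3
a_3 = 4: 61/13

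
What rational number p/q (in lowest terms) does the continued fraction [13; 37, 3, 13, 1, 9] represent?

207621/15938

a_0 = 13: 13/1
a_1 = 37: 482/37
a_2 = 3: 1459/112
a_3 = 13: 19449/1493
a_4 = 1: 20908/1605
a_5 = 9: 207621/15938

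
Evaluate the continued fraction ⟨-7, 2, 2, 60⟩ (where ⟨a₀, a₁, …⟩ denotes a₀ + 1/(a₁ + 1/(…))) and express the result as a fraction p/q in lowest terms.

-1993/302

Starting at the tail and folding back:
Start with 60.
2 + 1/(60/1) = 2 + 1/60 = 121/60
2 + 1/(121/60) = 2 + 60/121 = 302/121
-7 + 1/(302/121) = -7 + 121/302 = -1993/302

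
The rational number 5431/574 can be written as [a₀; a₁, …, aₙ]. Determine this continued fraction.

[9; 2, 6, 44]

Apply division with remainder until the remainder is 0:
⌊5431/574⌋ = 9, remainder 265
⌊574/265⌋ = 2, remainder 44
⌊265/44⌋ = 6, remainder 1
⌊44/1⌋ = 44, remainder 0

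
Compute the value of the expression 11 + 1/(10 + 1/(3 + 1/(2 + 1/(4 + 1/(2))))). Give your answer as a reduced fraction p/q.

7879/710

Start with 2.
4 + 1/(2/1) = 4 + 1/2 = 9/2
2 + 1/(9/2) = 2 + 2/9 = 20/9
3 + 1/(20/9) = 3 + 9/20 = 69/20
10 + 1/(69/20) = 10 + 20/69 = 710/69
11 + 1/(710/69) = 11 + 69/710 = 7879/710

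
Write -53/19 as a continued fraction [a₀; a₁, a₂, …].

⌊-53/19⌋ = -3, remainder 4
⌊19/4⌋ = 4, remainder 3
⌊4/3⌋ = 1, remainder 1
⌊3/1⌋ = 3, remainder 0

[-3; 4, 1, 3]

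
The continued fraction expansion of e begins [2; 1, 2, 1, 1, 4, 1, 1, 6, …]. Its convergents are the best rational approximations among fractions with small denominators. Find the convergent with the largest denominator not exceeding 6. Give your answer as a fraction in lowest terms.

a_0 = 2: 2/1  (≤ bound)
a_1 = 1: 3/1  (≤ bound)
a_2 = 2: 8/3  (≤ bound)
a_3 = 1: 11/4  (≤ bound)
a_4 = 1: 19/7  (> 6, stop)

11/4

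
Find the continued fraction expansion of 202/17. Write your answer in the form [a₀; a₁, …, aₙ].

Repeatedly divide and take the remainder:
202 = 11·17 + 15, so a_0 = 11
17 = 1·15 + 2, so a_1 = 1
15 = 7·2 + 1, so a_2 = 7
2 = 2·1 + 0, so a_3 = 2

[11; 1, 7, 2]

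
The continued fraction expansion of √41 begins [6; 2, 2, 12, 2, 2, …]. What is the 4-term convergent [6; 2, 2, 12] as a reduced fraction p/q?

Start with 12.
2 + 1/(12/1) = 2 + 1/12 = 25/12
2 + 1/(25/12) = 2 + 12/25 = 62/25
6 + 1/(62/25) = 6 + 25/62 = 397/62

397/62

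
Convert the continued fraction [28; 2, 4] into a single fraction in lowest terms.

256/9

Start with 4.
2 + 1/(4/1) = 2 + 1/4 = 9/4
28 + 1/(9/4) = 28 + 4/9 = 256/9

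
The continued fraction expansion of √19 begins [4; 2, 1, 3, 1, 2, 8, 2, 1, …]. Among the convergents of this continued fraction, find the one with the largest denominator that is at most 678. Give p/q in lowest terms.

List convergents until the denominator exceeds the bound:
a_0 = 4: 4/1  (≤ bound)
a_1 = 2: 9/2  (≤ bound)
a_2 = 1: 13/3  (≤ bound)
a_3 = 3: 48/11  (≤ bound)
a_4 = 1: 61/14  (≤ bound)
a_5 = 2: 170/39  (≤ bound)
a_6 = 8: 1421/326  (≤ bound)
a_7 = 2: 3012/691  (> 678, stop)

1421/326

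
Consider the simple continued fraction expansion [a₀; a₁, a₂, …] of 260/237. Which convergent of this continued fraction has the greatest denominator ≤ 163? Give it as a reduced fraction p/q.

113/103

a_0 = 1: 1/1  (≤ bound)
a_1 = 10: 11/10  (≤ bound)
a_2 = 3: 34/31  (≤ bound)
a_3 = 3: 113/103  (≤ bound)
a_4 = 2: 260/237  (> 163, stop)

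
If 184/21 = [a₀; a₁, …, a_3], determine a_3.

Repeatedly divide and take the remainder:
⌊184/21⌋ = 8, remainder 16
⌊21/16⌋ = 1, remainder 5
⌊16/5⌋ = 3, remainder 1
⌊5/1⌋ = 5, remainder 0

5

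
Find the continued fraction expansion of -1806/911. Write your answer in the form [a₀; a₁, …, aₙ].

[-2; 56, 1, 15]

⌊-1806/911⌋ = -2, remainder 16
⌊911/16⌋ = 56, remainder 15
⌊16/15⌋ = 1, remainder 1
⌊15/1⌋ = 15, remainder 0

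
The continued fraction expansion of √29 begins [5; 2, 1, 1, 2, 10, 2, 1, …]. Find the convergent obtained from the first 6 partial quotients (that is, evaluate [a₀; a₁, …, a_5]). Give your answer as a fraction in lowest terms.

Start with 10.
2 + 1/(10/1) = 2 + 1/10 = 21/10
1 + 1/(21/10) = 1 + 10/21 = 31/21
1 + 1/(31/21) = 1 + 21/31 = 52/31
2 + 1/(52/31) = 2 + 31/52 = 135/52
5 + 1/(135/52) = 5 + 52/135 = 727/135

727/135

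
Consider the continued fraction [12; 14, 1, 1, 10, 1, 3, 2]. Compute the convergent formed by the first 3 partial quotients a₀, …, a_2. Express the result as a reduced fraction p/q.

Start with 1.
14 + 1/(1/1) = 14 + 1/1 = 15/1
12 + 1/(15/1) = 12 + 1/15 = 181/15

181/15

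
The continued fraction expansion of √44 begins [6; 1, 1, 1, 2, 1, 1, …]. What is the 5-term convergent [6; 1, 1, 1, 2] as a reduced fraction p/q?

Use the convergent recurrence hₖ = aₖ·hₖ₋₁ + hₖ₋₂ (and likewise for the denominators kₖ):
a_0 = 6: 6/1
a_1 = 1: 7/1
a_2 = 1: 13/2
a_3 = 1: 20/3
a_4 = 2: 53/8

53/8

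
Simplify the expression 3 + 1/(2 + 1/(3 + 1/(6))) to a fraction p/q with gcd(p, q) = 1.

a_0 = 3: 3/1
a_1 = 2: 7/2
a_2 = 3: 24/7
a_3 = 6: 151/44

151/44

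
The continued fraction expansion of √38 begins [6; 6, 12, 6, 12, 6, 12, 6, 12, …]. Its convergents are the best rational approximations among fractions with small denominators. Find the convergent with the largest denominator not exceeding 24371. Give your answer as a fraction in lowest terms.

List convergents until the denominator exceeds the bound:
a_0 = 6: 6/1  (≤ bound)
a_1 = 6: 37/6  (≤ bound)
a_2 = 12: 450/73  (≤ bound)
a_3 = 6: 2737/444  (≤ bound)
a_4 = 12: 33294/5401  (≤ bound)
a_5 = 6: 202501/32850  (> 24371, stop)

33294/5401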